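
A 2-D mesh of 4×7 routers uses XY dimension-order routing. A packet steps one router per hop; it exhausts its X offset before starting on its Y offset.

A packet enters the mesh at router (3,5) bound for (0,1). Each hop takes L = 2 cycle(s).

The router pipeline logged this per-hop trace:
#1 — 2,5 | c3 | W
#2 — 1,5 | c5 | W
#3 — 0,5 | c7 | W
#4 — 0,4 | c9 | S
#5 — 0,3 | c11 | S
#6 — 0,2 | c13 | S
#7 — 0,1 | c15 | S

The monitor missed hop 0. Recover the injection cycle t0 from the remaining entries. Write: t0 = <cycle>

t0 = 1

Hop 1 reached at cycle 3; hop k is at t0 + k·L.
t0 = cyc[1] − L = 3 − 2 = 1.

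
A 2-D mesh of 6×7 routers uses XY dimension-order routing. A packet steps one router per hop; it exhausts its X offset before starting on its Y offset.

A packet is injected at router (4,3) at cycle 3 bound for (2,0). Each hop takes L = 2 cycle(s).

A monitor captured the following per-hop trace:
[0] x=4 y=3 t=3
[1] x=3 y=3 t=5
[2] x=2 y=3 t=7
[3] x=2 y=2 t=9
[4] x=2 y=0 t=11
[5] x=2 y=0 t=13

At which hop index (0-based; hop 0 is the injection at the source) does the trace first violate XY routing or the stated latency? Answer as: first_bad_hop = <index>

hop 1: step (-1,+0), +2 cyc — ok
hop 2: step (-1,+0), +2 cyc — ok
hop 3: step (+0,-1), +2 cyc — ok
hop 4: step (+0,-2), +2 cyc — BAD: non-unit step

first_bad_hop = 4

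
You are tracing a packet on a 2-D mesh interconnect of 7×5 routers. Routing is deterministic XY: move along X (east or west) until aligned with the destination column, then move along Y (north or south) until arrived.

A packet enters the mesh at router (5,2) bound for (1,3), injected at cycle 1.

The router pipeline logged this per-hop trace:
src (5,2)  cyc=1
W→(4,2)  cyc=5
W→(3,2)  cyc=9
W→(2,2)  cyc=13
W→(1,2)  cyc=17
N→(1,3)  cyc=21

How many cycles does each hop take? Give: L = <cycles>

L = 4

Between hops 0 and 1 the cycle counter advances 5 − 1 = 4.
One hop costs L cycles, so L = 4.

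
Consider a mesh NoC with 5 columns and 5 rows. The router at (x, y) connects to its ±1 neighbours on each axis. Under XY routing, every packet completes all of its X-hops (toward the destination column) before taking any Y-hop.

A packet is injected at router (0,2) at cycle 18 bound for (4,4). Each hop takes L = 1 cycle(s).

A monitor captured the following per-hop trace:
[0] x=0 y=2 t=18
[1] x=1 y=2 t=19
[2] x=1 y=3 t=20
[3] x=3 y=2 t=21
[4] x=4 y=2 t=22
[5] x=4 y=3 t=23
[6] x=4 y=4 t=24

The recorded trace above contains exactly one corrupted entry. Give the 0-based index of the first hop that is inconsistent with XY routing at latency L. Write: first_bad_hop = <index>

first_bad_hop = 2

[1] (+1,+0) / 1c ⇒ ok
[2] (+0,+1) / 1c ⇒ BAD: Y-move but x=1≠4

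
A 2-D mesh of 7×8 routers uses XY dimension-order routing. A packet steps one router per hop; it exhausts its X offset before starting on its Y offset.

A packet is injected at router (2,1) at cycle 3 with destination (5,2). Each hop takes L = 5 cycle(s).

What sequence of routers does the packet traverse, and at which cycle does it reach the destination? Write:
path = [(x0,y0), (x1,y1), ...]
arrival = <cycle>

t=3: at (2,1)
t=8: at (3,1) after E
t=13: at (4,1) after E
t=18: at (5,1) after E
t=23: at (5,2) after N

path = [(2,1), (3,1), (4,1), (5,1), (5,2)]
arrival = 23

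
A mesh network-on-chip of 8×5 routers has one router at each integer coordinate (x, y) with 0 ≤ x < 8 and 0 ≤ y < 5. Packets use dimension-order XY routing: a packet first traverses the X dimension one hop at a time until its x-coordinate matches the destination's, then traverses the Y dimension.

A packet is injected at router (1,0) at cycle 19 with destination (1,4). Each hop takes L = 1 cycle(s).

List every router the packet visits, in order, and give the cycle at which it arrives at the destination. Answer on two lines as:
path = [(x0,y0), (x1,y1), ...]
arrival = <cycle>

path = [(1,0), (1,1), (1,2), (1,3), (1,4)]
arrival = 23

  0. router=(1,0) cycle=19 (inject)
  1. router=(1,1) cycle=20 dir=N
  2. router=(1,2) cycle=21 dir=N
  3. router=(1,3) cycle=22 dir=N
  4. router=(1,4) cycle=23 dir=N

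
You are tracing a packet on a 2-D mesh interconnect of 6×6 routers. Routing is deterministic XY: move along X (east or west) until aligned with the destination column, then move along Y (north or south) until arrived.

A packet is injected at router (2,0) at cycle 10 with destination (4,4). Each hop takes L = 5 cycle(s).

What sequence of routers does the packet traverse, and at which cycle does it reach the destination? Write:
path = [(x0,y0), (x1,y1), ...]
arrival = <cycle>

src (2,0)  cyc=10
E→(3,0)  cyc=15
E→(4,0)  cyc=20
N→(4,1)  cyc=25
N→(4,2)  cyc=30
N→(4,3)  cyc=35
N→(4,4)  cyc=40

path = [(2,0), (3,0), (4,0), (4,1), (4,2), (4,3), (4,4)]
arrival = 40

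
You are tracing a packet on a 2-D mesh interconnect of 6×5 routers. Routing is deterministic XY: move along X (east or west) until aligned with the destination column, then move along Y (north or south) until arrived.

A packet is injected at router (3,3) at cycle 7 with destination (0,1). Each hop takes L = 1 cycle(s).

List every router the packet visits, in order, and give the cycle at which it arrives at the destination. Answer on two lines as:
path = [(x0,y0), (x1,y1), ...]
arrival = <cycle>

path = [(3,3), (2,3), (1,3), (0,3), (0,2), (0,1)]
arrival = 12

t=7: at (3,3)
t=8: at (2,3) after W
t=9: at (1,3) after W
t=10: at (0,3) after W
t=11: at (0,2) after S
t=12: at (0,1) after S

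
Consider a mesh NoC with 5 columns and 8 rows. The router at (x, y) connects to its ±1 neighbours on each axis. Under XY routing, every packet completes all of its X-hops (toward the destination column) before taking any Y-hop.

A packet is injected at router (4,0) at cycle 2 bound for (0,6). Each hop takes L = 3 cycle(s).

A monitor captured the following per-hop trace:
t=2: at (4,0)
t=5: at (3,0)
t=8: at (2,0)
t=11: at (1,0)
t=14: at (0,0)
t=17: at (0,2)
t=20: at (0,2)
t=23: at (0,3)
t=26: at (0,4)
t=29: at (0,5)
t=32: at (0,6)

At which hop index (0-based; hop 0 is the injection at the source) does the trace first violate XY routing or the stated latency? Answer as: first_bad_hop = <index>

hop 1: step (-1,+0), +3 cyc — ok
hop 2: step (-1,+0), +3 cyc — ok
hop 3: step (-1,+0), +3 cyc — ok
hop 4: step (-1,+0), +3 cyc — ok
hop 5: step (+0,+2), +3 cyc — BAD: non-unit step

first_bad_hop = 5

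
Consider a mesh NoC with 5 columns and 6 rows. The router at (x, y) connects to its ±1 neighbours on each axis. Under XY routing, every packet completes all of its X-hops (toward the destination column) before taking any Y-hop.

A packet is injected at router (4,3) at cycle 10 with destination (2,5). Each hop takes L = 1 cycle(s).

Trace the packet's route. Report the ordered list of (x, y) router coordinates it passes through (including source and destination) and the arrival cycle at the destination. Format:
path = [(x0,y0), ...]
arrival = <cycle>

t=10: at (4,3)
t=11: at (3,3) after W
t=12: at (2,3) after W
t=13: at (2,4) after N
t=14: at (2,5) after N

path = [(4,3), (3,3), (2,3), (2,4), (2,5)]
arrival = 14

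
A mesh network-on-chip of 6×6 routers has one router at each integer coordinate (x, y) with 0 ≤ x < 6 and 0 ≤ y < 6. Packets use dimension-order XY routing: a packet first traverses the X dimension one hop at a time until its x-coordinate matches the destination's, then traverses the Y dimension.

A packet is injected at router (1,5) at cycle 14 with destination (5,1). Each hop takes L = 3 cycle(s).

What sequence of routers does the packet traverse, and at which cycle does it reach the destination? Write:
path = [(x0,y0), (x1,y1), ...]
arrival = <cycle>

t=14: at (1,5)
t=17: at (2,5) after E
t=20: at (3,5) after E
t=23: at (4,5) after E
t=26: at (5,5) after E
t=29: at (5,4) after S
t=32: at (5,3) after S
t=35: at (5,2) after S
t=38: at (5,1) after S

path = [(1,5), (2,5), (3,5), (4,5), (5,5), (5,4), (5,3), (5,2), (5,1)]
arrival = 38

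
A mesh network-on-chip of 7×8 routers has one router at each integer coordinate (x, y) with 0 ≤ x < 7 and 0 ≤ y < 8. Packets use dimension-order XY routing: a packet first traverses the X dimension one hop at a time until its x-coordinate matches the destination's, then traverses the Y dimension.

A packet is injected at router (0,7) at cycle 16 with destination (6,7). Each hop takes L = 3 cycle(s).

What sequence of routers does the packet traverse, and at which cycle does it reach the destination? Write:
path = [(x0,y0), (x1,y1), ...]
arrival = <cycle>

path = [(0,7), (1,7), (2,7), (3,7), (4,7), (5,7), (6,7)]
arrival = 34

hop 0: (0,7) @ cyc 16
hop 1: (1,7) @ cyc 19  [E]
hop 2: (2,7) @ cyc 22  [E]
hop 3: (3,7) @ cyc 25  [E]
hop 4: (4,7) @ cyc 28  [E]
hop 5: (5,7) @ cyc 31  [E]
hop 6: (6,7) @ cyc 34  [E]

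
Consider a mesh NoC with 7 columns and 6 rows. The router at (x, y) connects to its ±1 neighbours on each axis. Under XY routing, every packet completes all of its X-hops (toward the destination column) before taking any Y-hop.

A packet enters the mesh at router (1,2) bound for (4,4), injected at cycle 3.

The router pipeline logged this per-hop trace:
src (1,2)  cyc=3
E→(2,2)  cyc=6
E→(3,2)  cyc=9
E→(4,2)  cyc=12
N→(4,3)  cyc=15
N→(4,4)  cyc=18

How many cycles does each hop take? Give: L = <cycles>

L = 3

Between hops 0 and 1 the cycle counter advances 6 − 3 = 3.
Per-hop latency L = Δcyc = 3.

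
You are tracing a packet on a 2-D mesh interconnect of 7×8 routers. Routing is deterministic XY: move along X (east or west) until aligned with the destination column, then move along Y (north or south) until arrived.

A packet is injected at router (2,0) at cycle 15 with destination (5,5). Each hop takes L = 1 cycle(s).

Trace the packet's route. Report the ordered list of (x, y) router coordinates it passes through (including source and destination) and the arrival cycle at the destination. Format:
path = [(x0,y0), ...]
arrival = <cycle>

src (2,0)  cyc=15
E→(3,0)  cyc=16
E→(4,0)  cyc=17
E→(5,0)  cyc=18
N→(5,1)  cyc=19
N→(5,2)  cyc=20
N→(5,3)  cyc=21
N→(5,4)  cyc=22
N→(5,5)  cyc=23

path = [(2,0), (3,0), (4,0), (5,0), (5,1), (5,2), (5,3), (5,4), (5,5)]
arrival = 23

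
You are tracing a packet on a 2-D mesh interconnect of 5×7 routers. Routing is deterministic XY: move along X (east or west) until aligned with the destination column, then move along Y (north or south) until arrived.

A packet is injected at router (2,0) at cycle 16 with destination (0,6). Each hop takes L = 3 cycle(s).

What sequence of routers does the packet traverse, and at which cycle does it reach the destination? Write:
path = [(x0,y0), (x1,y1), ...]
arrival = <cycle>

path = [(2,0), (1,0), (0,0), (0,1), (0,2), (0,3), (0,4), (0,5), (0,6)]
arrival = 40

#0 — 2,0 | c16
#1 — 1,0 | c19 | W
#2 — 0,0 | c22 | W
#3 — 0,1 | c25 | N
#4 — 0,2 | c28 | N
#5 — 0,3 | c31 | N
#6 — 0,4 | c34 | N
#7 — 0,5 | c37 | N
#8 — 0,6 | c40 | N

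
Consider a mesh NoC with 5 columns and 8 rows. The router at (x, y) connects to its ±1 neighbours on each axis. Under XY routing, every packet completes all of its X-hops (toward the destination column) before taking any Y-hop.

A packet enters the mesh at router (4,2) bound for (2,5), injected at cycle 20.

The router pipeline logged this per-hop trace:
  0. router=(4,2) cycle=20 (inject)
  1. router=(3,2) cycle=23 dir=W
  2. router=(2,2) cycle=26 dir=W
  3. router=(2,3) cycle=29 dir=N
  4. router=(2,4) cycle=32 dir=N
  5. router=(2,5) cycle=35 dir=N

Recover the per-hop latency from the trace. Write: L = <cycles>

L = 3

Δcyc across hop 0→1: 23 − 20 = 3.
Each hop adds L, hence L = 3.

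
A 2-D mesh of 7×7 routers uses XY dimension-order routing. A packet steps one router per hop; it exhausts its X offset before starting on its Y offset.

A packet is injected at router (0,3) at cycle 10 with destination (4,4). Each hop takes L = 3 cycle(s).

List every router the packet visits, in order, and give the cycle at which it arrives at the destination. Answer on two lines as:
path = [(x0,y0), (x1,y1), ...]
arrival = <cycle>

src (0,3)  cyc=10
E→(1,3)  cyc=13
E→(2,3)  cyc=16
E→(3,3)  cyc=19
E→(4,3)  cyc=22
N→(4,4)  cyc=25

path = [(0,3), (1,3), (2,3), (3,3), (4,3), (4,4)]
arrival = 25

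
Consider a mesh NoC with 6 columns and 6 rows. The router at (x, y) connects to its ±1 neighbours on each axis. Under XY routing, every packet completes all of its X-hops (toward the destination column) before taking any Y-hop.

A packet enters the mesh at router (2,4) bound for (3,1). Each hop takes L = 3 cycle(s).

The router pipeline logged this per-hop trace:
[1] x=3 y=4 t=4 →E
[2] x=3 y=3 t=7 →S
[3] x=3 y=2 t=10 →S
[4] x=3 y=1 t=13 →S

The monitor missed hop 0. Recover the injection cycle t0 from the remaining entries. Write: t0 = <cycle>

The first recorded entry is hop 1 at cycle 4.
Subtract one hop: t0 = 4 − 3 = 1.

t0 = 1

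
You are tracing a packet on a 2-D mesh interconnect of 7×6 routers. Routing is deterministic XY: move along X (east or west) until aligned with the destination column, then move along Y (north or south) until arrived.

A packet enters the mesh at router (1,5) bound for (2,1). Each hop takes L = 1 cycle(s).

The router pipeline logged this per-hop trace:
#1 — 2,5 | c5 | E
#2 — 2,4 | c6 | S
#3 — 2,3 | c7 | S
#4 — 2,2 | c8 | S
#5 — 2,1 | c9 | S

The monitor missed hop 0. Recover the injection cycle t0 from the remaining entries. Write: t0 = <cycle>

At hop 1 the cycle is 5; in general cyc_k = t0 + kL.
Subtract one hop: t0 = 5 − 1 = 4.

t0 = 4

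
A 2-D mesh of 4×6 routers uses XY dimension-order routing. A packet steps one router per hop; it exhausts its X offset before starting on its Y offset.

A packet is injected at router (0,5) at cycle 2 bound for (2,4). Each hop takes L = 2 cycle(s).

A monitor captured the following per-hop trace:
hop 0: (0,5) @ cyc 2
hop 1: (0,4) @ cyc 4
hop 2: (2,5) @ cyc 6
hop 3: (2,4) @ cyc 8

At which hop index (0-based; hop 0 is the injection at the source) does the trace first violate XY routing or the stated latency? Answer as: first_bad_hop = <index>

hop 1: step (+0,-1), +2 cyc — BAD: Y-move but x=0≠2

first_bad_hop = 1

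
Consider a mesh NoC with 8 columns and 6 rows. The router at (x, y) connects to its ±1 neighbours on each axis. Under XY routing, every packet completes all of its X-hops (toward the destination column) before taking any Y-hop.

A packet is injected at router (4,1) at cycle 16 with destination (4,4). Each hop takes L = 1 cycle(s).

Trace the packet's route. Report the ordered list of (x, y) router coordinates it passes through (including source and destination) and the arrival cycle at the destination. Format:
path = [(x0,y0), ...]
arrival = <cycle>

path = [(4,1), (4,2), (4,3), (4,4)]
arrival = 19

#0 — 4,1 | c16
#1 — 4,2 | c17 | N
#2 — 4,3 | c18 | N
#3 — 4,4 | c19 | N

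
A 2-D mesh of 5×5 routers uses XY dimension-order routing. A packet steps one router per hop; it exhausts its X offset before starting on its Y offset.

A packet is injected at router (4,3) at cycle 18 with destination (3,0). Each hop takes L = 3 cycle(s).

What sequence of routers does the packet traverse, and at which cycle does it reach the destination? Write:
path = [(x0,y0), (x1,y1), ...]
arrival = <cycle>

path = [(4,3), (3,3), (3,2), (3,1), (3,0)]
arrival = 30

  0. router=(4,3) cycle=18 (inject)
  1. router=(3,3) cycle=21 dir=W
  2. router=(3,2) cycle=24 dir=S
  3. router=(3,1) cycle=27 dir=S
  4. router=(3,0) cycle=30 dir=S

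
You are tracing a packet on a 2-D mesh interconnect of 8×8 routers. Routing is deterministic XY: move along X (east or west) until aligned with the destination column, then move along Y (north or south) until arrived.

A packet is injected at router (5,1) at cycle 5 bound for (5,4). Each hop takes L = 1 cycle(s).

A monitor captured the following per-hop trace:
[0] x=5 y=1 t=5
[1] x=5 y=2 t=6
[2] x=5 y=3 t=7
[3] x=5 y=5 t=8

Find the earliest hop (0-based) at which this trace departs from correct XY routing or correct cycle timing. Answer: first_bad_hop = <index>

first_bad_hop = 3

hop 1: step (+0,+1), +1 cyc — ok
hop 2: step (+0,+1), +1 cyc — ok
hop 3: step (+0,+2), +1 cyc — BAD: non-unit step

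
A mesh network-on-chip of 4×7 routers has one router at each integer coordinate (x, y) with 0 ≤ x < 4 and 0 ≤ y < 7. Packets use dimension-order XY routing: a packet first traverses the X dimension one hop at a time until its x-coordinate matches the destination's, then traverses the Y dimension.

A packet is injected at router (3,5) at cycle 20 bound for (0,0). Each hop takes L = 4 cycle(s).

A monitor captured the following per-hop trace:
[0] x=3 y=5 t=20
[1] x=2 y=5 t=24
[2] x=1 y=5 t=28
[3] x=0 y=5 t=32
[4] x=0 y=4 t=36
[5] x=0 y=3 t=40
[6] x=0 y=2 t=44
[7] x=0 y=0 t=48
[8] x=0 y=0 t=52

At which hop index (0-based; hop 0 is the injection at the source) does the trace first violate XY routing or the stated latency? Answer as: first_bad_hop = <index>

first_bad_hop = 7

[1] (-1,+0) / 4c ⇒ ok
[2] (-1,+0) / 4c ⇒ ok
[3] (-1,+0) / 4c ⇒ ok
[4] (+0,-1) / 4c ⇒ ok
[5] (+0,-1) / 4c ⇒ ok
[6] (+0,-1) / 4c ⇒ ok
[7] (+0,-2) / 4c ⇒ BAD: non-unit step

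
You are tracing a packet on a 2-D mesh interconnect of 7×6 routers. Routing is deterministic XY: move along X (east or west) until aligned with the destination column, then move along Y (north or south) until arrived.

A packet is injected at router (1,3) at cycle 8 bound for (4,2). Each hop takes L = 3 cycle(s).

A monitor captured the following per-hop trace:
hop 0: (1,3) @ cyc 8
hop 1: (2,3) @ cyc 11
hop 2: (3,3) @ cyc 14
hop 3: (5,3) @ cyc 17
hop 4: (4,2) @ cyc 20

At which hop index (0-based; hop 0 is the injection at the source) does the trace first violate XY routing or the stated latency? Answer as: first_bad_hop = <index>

check 1→ d=(1,0) cyc+3: ok
check 2→ d=(1,0) cyc+3: ok
check 3→ d=(2,0) cyc+3: BAD: non-unit step

first_bad_hop = 3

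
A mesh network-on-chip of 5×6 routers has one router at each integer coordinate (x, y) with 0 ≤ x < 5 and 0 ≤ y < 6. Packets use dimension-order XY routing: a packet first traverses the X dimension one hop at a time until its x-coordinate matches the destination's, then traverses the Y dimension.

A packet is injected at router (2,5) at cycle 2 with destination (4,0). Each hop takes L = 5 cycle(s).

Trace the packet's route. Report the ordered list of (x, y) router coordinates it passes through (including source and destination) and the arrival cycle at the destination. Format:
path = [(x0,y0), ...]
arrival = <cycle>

path = [(2,5), (3,5), (4,5), (4,4), (4,3), (4,2), (4,1), (4,0)]
arrival = 37

  0. router=(2,5) cycle=2 (inject)
  1. router=(3,5) cycle=7 dir=E
  2. router=(4,5) cycle=12 dir=E
  3. router=(4,4) cycle=17 dir=S
  4. router=(4,3) cycle=22 dir=S
  5. router=(4,2) cycle=27 dir=S
  6. router=(4,1) cycle=32 dir=S
  7. router=(4,0) cycle=37 dir=S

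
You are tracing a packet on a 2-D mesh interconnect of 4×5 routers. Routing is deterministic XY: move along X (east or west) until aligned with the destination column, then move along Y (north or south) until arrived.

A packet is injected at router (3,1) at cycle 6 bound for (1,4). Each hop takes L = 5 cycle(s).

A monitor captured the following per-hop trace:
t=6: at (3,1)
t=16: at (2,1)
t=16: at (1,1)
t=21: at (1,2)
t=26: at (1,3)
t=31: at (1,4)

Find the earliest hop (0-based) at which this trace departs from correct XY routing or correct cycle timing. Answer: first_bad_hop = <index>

first_bad_hop = 1

  1: Δx=-1 Δy=+0 Δt=10 [BAD: Δcyc=10≠L]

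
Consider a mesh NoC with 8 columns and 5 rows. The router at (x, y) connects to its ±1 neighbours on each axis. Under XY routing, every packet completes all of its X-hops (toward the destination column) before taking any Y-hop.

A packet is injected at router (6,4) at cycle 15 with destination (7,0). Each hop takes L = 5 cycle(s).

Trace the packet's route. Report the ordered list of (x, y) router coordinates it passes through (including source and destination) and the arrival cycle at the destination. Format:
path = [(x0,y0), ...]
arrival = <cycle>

path = [(6,4), (7,4), (7,3), (7,2), (7,1), (7,0)]
arrival = 40

hop 0: (6,4) @ cyc 15
hop 1: (7,4) @ cyc 20  [E]
hop 2: (7,3) @ cyc 25  [S]
hop 3: (7,2) @ cyc 30  [S]
hop 4: (7,1) @ cyc 35  [S]
hop 5: (7,0) @ cyc 40  [S]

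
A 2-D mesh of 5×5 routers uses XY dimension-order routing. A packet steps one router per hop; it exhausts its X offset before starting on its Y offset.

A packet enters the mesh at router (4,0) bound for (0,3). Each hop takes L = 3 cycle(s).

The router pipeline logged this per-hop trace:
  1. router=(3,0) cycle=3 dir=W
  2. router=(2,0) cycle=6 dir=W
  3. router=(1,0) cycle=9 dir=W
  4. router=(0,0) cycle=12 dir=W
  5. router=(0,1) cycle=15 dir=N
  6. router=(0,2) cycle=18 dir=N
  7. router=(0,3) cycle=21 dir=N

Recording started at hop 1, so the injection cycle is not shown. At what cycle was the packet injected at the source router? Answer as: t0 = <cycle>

Hop 1 reached at cycle 3; hop k is at t0 + k·L.
So t0 = 3 − 1·3 = 0.

t0 = 0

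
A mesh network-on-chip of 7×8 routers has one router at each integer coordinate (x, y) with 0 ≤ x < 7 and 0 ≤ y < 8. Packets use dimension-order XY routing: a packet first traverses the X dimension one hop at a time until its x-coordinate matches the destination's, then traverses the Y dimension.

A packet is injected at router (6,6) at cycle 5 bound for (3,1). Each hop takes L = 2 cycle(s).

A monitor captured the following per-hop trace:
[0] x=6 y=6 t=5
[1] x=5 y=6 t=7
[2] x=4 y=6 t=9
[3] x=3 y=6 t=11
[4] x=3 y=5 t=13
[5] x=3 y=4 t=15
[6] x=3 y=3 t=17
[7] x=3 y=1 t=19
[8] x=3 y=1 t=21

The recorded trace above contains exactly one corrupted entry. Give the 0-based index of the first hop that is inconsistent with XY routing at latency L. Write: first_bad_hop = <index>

first_bad_hop = 7

check 1→ d=(-1,0) cyc+2: ok
check 2→ d=(-1,0) cyc+2: ok
check 3→ d=(-1,0) cyc+2: ok
check 4→ d=(0,-1) cyc+2: ok
check 5→ d=(0,-1) cyc+2: ok
check 6→ d=(0,-1) cyc+2: ok
check 7→ d=(0,-2) cyc+2: BAD: non-unit step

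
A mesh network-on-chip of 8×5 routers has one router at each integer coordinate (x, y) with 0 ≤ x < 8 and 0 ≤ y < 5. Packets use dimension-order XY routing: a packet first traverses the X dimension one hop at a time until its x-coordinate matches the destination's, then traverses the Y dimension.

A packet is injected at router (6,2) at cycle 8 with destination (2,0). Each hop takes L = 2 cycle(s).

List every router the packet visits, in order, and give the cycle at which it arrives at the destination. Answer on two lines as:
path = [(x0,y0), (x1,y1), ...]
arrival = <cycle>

path = [(6,2), (5,2), (4,2), (3,2), (2,2), (2,1), (2,0)]
arrival = 20

hop 0: (6,2) @ cyc 8
hop 1: (5,2) @ cyc 10  [W]
hop 2: (4,2) @ cyc 12  [W]
hop 3: (3,2) @ cyc 14  [W]
hop 4: (2,2) @ cyc 16  [W]
hop 5: (2,1) @ cyc 18  [S]
hop 6: (2,0) @ cyc 20  [S]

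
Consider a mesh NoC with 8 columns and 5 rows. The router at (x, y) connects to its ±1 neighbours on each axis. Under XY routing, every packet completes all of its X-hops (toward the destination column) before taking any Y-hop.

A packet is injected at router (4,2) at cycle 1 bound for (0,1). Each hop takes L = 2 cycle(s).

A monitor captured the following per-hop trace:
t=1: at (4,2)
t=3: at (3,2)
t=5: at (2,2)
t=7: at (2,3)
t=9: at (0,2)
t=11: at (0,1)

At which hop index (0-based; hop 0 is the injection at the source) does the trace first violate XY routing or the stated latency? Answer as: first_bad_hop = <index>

first_bad_hop = 3

hop 1: step (-1,+0), +2 cyc — ok
hop 2: step (-1,+0), +2 cyc — ok
hop 3: step (+0,+1), +2 cyc — BAD: Y-move but x=2≠0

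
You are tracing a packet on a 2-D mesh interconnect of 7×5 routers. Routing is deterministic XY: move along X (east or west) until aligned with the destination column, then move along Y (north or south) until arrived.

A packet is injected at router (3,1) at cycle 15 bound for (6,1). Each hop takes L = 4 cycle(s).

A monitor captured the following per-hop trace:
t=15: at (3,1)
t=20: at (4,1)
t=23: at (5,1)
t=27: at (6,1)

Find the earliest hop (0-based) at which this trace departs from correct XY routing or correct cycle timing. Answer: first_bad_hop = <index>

first_bad_hop = 1

hop 1: step (+1,+0), +5 cyc — BAD: Δcyc=5≠L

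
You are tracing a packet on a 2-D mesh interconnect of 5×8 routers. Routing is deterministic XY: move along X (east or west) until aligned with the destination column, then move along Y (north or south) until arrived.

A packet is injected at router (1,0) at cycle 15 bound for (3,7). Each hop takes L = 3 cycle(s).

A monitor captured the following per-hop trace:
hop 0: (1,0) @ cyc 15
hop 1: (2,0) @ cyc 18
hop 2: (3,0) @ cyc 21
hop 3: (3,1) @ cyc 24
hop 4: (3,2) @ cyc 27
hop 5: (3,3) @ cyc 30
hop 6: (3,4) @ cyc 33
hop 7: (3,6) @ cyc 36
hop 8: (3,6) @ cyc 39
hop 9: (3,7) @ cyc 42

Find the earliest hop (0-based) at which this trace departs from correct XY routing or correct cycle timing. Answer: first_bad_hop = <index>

first_bad_hop = 7

[1] (+1,+0) / 3c ⇒ ok
[2] (+1,+0) / 3c ⇒ ok
[3] (+0,+1) / 3c ⇒ ok
[4] (+0,+1) / 3c ⇒ ok
[5] (+0,+1) / 3c ⇒ ok
[6] (+0,+1) / 3c ⇒ ok
[7] (+0,+2) / 3c ⇒ BAD: non-unit step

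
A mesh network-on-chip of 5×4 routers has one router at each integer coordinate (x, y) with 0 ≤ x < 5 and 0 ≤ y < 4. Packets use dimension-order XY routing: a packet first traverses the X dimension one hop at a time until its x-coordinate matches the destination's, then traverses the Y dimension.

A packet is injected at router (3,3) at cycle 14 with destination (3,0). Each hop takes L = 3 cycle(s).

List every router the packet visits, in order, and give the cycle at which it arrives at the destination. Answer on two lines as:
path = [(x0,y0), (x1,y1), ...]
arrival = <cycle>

t=14: at (3,3)
t=17: at (3,2) after S
t=20: at (3,1) after S
t=23: at (3,0) after S

path = [(3,3), (3,2), (3,1), (3,0)]
arrival = 23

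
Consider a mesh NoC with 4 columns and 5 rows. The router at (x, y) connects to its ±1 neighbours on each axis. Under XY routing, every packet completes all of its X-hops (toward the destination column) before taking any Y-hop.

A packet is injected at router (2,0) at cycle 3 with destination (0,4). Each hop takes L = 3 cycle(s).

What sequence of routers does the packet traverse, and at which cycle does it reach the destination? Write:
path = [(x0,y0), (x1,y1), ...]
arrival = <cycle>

path = [(2,0), (1,0), (0,0), (0,1), (0,2), (0,3), (0,4)]
arrival = 21

src (2,0)  cyc=3
W→(1,0)  cyc=6
W→(0,0)  cyc=9
N→(0,1)  cyc=12
N→(0,2)  cyc=15
N→(0,3)  cyc=18
N→(0,4)  cyc=21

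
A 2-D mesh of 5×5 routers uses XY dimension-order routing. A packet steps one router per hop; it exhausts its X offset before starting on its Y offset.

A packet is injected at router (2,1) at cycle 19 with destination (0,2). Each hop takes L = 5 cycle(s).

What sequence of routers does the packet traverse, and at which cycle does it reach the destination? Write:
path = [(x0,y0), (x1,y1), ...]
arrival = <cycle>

path = [(2,1), (1,1), (0,1), (0,2)]
arrival = 34

#0 — 2,1 | c19
#1 — 1,1 | c24 | W
#2 — 0,1 | c29 | W
#3 — 0,2 | c34 | N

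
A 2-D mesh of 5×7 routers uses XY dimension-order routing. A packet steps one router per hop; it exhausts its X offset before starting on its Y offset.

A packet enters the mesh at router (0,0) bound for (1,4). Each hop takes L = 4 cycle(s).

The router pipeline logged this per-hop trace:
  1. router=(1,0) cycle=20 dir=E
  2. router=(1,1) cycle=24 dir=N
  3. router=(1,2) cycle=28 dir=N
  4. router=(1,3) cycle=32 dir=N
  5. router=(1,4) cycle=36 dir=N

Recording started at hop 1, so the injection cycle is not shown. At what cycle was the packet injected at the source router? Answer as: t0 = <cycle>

Hop 1 reached at cycle 20; hop k is at t0 + k·L.
So t0 = 20 − 1·4 = 16.

t0 = 16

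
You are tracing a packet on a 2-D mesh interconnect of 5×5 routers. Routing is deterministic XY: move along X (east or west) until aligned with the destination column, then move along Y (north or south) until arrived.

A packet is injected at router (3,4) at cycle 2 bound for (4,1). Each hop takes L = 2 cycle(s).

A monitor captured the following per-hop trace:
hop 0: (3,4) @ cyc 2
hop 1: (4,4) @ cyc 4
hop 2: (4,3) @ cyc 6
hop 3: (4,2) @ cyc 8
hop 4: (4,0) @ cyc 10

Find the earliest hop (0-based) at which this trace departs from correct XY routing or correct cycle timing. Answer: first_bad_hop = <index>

first_bad_hop = 4

check 1→ d=(1,0) cyc+2: ok
check 2→ d=(0,-1) cyc+2: ok
check 3→ d=(0,-1) cyc+2: ok
check 4→ d=(0,-2) cyc+2: BAD: non-unit step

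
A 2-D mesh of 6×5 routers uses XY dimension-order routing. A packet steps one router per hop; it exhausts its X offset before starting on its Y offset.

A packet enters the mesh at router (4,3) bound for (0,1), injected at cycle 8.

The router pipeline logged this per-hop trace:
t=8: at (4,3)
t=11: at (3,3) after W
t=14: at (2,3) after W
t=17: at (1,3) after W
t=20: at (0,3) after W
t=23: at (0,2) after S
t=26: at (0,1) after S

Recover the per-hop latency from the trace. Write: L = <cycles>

L = 3

cyc[1] − cyc[0] = 11 − 8 = 3.
Per-hop latency L = Δcyc = 3.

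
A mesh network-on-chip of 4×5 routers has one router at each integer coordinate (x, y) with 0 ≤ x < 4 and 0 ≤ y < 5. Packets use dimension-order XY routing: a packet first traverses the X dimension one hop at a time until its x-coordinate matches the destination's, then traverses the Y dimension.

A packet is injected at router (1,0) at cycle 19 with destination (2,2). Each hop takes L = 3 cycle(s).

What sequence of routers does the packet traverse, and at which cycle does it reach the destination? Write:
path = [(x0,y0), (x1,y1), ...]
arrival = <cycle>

t=19: at (1,0)
t=22: at (2,0) after E
t=25: at (2,1) after N
t=28: at (2,2) after N

path = [(1,0), (2,0), (2,1), (2,2)]
arrival = 28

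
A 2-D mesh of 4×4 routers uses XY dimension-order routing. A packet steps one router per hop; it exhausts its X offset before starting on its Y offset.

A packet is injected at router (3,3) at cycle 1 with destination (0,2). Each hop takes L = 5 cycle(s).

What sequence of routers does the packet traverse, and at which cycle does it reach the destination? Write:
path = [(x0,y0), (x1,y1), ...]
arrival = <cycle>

#0 — 3,3 | c1
#1 — 2,3 | c6 | W
#2 — 1,3 | c11 | W
#3 — 0,3 | c16 | W
#4 — 0,2 | c21 | S

path = [(3,3), (2,3), (1,3), (0,3), (0,2)]
arrival = 21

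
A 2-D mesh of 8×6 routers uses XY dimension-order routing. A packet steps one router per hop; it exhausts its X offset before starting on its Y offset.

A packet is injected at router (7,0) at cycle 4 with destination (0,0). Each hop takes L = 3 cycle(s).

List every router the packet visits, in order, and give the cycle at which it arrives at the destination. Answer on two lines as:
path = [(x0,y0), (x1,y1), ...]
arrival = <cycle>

path = [(7,0), (6,0), (5,0), (4,0), (3,0), (2,0), (1,0), (0,0)]
arrival = 25

t=4: at (7,0)
t=7: at (6,0) after W
t=10: at (5,0) after W
t=13: at (4,0) after W
t=16: at (3,0) after W
t=19: at (2,0) after W
t=22: at (1,0) after W
t=25: at (0,0) after W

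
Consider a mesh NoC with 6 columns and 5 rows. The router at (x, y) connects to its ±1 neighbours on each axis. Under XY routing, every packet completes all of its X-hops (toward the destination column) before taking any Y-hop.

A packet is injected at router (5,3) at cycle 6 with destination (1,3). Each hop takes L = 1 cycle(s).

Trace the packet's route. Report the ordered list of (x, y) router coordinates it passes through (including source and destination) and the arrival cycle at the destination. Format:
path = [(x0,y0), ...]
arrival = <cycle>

t=6: at (5,3)
t=7: at (4,3) after W
t=8: at (3,3) after W
t=9: at (2,3) after W
t=10: at (1,3) after W

path = [(5,3), (4,3), (3,3), (2,3), (1,3)]
arrival = 10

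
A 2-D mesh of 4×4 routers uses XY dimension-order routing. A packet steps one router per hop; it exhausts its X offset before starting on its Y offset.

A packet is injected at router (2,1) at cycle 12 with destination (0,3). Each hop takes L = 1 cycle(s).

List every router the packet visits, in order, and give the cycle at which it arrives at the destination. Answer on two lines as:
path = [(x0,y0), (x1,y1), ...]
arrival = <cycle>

t=12: at (2,1)
t=13: at (1,1) after W
t=14: at (0,1) after W
t=15: at (0,2) after N
t=16: at (0,3) after N

path = [(2,1), (1,1), (0,1), (0,2), (0,3)]
arrival = 16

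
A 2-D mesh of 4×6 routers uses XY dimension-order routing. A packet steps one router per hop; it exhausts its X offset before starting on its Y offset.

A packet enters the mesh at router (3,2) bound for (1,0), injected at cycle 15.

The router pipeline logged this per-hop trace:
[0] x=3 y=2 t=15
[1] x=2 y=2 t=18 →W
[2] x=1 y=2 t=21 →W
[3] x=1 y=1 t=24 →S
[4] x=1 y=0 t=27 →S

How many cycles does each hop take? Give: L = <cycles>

From hop 0 (15) to hop 1 (18): +3 cycles.
One hop costs L cycles, so L = 3.

L = 3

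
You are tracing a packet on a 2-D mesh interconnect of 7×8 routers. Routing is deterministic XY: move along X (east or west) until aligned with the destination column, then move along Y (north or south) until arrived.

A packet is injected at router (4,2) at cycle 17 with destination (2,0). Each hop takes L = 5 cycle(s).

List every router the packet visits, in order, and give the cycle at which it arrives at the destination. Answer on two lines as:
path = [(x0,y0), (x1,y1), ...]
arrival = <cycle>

path = [(4,2), (3,2), (2,2), (2,1), (2,0)]
arrival = 37

src (4,2)  cyc=17
W→(3,2)  cyc=22
W→(2,2)  cyc=27
S→(2,1)  cyc=32
S→(2,0)  cyc=37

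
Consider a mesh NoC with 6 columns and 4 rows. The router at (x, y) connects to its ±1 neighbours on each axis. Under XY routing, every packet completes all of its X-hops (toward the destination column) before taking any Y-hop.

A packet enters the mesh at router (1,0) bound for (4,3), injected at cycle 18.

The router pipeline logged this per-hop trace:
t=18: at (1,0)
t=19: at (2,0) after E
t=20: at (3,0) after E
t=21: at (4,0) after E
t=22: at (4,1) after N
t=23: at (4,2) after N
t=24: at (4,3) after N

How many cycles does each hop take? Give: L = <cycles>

Between hops 0 and 1 the cycle counter advances 19 − 18 = 1.
Per-hop latency L = Δcyc = 1.

L = 1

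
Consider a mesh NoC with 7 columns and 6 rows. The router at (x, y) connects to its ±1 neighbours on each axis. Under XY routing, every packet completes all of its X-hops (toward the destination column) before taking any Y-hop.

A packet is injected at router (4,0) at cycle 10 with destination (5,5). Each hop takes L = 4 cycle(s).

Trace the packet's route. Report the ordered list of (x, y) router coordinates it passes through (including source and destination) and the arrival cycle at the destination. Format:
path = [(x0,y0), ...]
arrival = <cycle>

path = [(4,0), (5,0), (5,1), (5,2), (5,3), (5,4), (5,5)]
arrival = 34

[0] x=4 y=0 t=10
[1] x=5 y=0 t=14 →E
[2] x=5 y=1 t=18 →N
[3] x=5 y=2 t=22 →N
[4] x=5 y=3 t=26 →N
[5] x=5 y=4 t=30 →N
[6] x=5 y=5 t=34 →N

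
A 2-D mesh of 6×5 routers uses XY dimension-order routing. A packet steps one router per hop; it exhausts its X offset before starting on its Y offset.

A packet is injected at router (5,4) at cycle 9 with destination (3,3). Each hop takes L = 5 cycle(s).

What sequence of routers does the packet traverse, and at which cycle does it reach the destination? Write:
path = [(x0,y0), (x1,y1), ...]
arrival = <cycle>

path = [(5,4), (4,4), (3,4), (3,3)]
arrival = 24

#0 — 5,4 | c9
#1 — 4,4 | c14 | W
#2 — 3,4 | c19 | W
#3 — 3,3 | c24 | S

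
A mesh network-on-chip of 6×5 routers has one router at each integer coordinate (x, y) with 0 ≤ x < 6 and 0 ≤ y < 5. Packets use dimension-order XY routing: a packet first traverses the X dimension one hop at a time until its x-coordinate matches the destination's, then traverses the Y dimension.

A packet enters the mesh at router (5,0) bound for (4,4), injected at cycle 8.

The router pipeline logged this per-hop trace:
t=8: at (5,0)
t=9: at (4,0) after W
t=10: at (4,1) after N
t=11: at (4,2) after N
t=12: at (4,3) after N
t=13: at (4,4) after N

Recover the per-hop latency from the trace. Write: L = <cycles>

From hop 0 (8) to hop 1 (9): +1 cycles.
That increment is L by definition: L = 1.

L = 1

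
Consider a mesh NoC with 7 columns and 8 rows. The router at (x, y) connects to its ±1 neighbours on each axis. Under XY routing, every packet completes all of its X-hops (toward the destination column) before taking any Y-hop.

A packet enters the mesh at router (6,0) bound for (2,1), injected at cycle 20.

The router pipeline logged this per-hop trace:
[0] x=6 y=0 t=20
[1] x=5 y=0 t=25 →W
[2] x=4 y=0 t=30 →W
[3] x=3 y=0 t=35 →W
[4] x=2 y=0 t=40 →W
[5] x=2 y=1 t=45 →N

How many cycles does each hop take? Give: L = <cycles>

cyc[1] − cyc[0] = 25 − 20 = 5.
One hop costs L cycles, so L = 5.

L = 5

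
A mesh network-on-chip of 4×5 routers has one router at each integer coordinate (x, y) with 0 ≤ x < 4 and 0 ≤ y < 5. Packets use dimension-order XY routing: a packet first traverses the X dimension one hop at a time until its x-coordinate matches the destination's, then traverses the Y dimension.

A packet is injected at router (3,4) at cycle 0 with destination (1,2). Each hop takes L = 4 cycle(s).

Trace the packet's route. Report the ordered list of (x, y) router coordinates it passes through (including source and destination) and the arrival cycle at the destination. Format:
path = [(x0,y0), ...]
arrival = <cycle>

#0 — 3,4 | c0
#1 — 2,4 | c4 | W
#2 — 1,4 | c8 | W
#3 — 1,3 | c12 | S
#4 — 1,2 | c16 | S

path = [(3,4), (2,4), (1,4), (1,3), (1,2)]
arrival = 16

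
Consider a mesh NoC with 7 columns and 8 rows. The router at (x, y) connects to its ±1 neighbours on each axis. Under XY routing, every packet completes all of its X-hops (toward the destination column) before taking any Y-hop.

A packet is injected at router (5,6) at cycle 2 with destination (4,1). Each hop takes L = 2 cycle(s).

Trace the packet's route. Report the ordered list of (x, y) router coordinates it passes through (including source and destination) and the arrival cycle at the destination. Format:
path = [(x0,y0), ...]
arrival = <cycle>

path = [(5,6), (4,6), (4,5), (4,4), (4,3), (4,2), (4,1)]
arrival = 14

[0] x=5 y=6 t=2
[1] x=4 y=6 t=4 →W
[2] x=4 y=5 t=6 →S
[3] x=4 y=4 t=8 →S
[4] x=4 y=3 t=10 →S
[5] x=4 y=2 t=12 →S
[6] x=4 y=1 t=14 →S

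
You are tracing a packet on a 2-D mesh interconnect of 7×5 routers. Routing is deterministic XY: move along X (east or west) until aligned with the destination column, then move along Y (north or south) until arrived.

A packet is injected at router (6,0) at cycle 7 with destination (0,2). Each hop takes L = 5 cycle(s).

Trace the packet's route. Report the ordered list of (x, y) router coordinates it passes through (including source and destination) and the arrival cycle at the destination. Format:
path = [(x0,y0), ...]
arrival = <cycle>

path = [(6,0), (5,0), (4,0), (3,0), (2,0), (1,0), (0,0), (0,1), (0,2)]
arrival = 47

  0. router=(6,0) cycle=7 (inject)
  1. router=(5,0) cycle=12 dir=W
  2. router=(4,0) cycle=17 dir=W
  3. router=(3,0) cycle=22 dir=W
  4. router=(2,0) cycle=27 dir=W
  5. router=(1,0) cycle=32 dir=W
  6. router=(0,0) cycle=37 dir=W
  7. router=(0,1) cycle=42 dir=N
  8. router=(0,2) cycle=47 dir=N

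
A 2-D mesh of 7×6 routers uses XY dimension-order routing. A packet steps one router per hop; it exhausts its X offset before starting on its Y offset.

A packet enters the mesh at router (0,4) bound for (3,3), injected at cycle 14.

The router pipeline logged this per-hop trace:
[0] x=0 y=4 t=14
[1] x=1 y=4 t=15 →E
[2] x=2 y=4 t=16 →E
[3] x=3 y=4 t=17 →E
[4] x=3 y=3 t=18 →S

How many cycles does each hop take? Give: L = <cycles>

L = 1

Δcyc across hop 0→1: 15 − 14 = 1.
One hop costs L cycles, so L = 1.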